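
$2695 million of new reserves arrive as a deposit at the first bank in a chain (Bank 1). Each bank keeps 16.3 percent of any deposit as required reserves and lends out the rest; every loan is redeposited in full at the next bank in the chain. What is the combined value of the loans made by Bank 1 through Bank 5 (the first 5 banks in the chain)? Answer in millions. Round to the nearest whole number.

$8154 million

Bank i lends (1 − rr)^i of the original deposit: Bank 1 lends 2695·0.8370 = 2255.7150, Bank 2 lends 2695·0.8370² ≈ 1888.0335, and so on.
Summing a geometric series: total = 2695·[0.8370·(1 − 0.8370^5) / (1 − 0.8370)] ≈ 8153.8281 million.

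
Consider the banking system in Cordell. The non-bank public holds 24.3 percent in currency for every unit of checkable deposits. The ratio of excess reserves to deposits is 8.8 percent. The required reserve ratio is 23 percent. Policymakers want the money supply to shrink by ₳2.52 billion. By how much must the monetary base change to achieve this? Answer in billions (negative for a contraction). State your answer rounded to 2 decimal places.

The money multiplier is m = (1 + c) / (rr + e + c) = (1 + 0.243) / (0.23 + 0.088 + 0.243) ≈ 2.2157.
ΔMB = ΔM / m = (−2.52) / 2.2157 ≈ -1.1373 billion.

-1.14 billion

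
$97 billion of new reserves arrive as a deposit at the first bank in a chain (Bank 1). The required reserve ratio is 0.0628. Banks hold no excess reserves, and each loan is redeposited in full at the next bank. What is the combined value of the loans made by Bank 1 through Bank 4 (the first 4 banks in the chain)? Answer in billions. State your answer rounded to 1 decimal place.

Bank i lends (1 − rr)^i of the original deposit: Bank 1 lends 97·0.9372 = 90.9084, Bank 2 lends 97·0.9372² ≈ 85.1994, and so on.
Summing a geometric series: total = 97·[0.9372·(1 − 0.9372^4) / (1 − 0.9372)] ≈ 330.7909 billion.

$330.8 billion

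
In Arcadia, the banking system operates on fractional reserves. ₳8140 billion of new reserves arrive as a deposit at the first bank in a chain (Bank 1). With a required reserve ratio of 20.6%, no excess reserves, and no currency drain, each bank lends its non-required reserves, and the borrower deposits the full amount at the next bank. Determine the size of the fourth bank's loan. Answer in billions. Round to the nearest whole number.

₳3235 billion

Each bank lends a fraction (1 − rr) = 0.7940 of the deposit it receives, so Bank 4 receives 8140·0.7940^3 and lends 8140·0.7940^4 ≈ 3235.2393 billion.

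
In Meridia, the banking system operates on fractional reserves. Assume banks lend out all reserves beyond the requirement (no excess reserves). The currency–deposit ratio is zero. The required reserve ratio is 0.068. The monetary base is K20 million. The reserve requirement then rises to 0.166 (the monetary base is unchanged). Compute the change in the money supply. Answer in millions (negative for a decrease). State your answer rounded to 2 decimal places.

Initially m₁ = 1 / (0.068) ≈ 14.70588, so M₁ = 14.70588 × 20 = 294.1176 million.
After the change m₂ = 1 / (0.166) ≈ 6.02410, so M₂ = 6.02410 × 20 = 120.482 million.
ΔM = M₂ − M₁ = 120.482 − 294.1176 = -173.6356 million.

-173.64 million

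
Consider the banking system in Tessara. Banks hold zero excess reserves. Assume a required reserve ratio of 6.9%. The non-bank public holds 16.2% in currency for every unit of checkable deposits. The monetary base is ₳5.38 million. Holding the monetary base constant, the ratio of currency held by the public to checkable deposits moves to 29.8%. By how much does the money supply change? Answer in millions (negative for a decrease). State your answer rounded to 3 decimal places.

Initially m₁ = (1 + 0.162) / (0.069 + 0.162) ≈ 5.03030, so M₁ = 5.03030 × 5.38 ≈ 27.063 million.
After the change m₂ = (1 + 0.298) / (0.069 + 0.298) ≈ 3.53678, so M₂ = 3.53678 × 5.38 ≈ 19.0279 million.
ΔM = M₂ − M₁ = 19.0279 − 27.063 = -8.0351 million.

-8.035 million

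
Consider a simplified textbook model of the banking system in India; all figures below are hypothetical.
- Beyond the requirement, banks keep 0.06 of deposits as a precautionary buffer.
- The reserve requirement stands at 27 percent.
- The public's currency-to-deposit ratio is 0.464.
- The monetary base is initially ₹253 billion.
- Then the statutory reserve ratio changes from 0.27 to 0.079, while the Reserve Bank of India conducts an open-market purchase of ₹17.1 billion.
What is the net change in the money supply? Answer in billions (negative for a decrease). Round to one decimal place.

₹189.3 billion

Before: m₁ = (1 + 0.464) / (0.27 + 0.06 + 0.464) ≈ 1.84383, MB₁ = 253, so M₁ = 1.84383 × 253 ≈ 466.489 billion.
After: m₂ = (1 + 0.464) / (0.079 + 0.06 + 0.464) ≈ 2.42786, MB₂ = 253 + 17.1 = 270.1, so M₂ = 2.42786 × 270.1 ≈ 655.765 billion.
ΔM = M₂ − M₁ = 655.765 − 466.489 = 189.276 billion.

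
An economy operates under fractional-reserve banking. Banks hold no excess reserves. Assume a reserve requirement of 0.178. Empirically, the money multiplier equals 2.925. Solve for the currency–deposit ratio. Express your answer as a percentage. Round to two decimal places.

24.90%

Using m = 2.925. From m = (1 + c)/(c + rr + e), rearranging gives 1 + c = m·(c + rr + e), so c·(1 − m) = m·(rr + e) − 1.
Hence c = [m·(rr + e) − 1]/(1 − m) = [2.925 × (0.178 + 0) − 1] / (1 − 2.925) ≈ 0.249013.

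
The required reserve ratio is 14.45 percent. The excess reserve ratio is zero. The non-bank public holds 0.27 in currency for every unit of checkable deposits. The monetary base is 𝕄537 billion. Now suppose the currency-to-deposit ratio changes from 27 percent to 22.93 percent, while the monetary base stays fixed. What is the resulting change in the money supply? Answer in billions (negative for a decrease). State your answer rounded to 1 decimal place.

𝕄120.7 billion

Initially m₁ = (1 + 0.27) / (0.1445 + 0.27) ≈ 3.06393, so M₁ = 3.06393 × 537 ≈ 1645.3304 billion.
After the change m₂ = (1 + 0.2293) / (0.1445 + 0.2293) ≈ 3.28866, so M₂ = 3.28866 × 537 ≈ 1766.0104 billion.
ΔM = M₂ − M₁ = 1766.0104 − 1645.3304 = 120.68 billion.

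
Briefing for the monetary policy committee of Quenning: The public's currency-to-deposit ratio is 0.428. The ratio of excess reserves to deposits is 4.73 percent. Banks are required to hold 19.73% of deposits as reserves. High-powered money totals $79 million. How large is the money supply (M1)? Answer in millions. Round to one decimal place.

The money multiplier is m = (1 + c) / (rr + e + c) = (1 + 0.428) / (0.1973 + 0.0473 + 0.428) ≈ 2.1231.
So M = m × MB = 2.1231 × 79 = 167.7249 million.

$167.7 million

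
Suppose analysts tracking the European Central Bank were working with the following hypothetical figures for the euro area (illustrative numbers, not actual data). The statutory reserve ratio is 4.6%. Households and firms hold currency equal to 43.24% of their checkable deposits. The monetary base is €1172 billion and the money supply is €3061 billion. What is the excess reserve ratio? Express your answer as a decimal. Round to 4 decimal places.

Using m = M/MB = 3061/1172 ≈ 2.611775. Since m = (1 + c)/(c + rr + e), the denominator satisfies c + rr + e = (1 + c)/m = (1 + 0.4324) / 2.611775 ≈ 0.548439.
With c = 0.4324 and rr = 0.046, the excess reserve ratio is 0.548439 − 0.4324 − 0.046 = 0.070039.

0.0700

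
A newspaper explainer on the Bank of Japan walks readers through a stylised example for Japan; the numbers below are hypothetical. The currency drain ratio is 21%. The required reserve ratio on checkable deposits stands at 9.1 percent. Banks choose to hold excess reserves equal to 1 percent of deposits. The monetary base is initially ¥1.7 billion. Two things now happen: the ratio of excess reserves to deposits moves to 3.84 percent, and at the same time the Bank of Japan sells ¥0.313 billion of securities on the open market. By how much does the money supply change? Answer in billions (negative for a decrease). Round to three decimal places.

Before: m₁ = (1 + 0.21) / (0.091 + 0.01 + 0.21) ≈ 3.89068, MB₁ = 1.7, so M₁ = 3.89068 × 1.7 ≈ 6.6142 billion.
After: m₂ = (1 + 0.21) / (0.091 + 0.0384 + 0.21) ≈ 3.56511, MB₂ = 1.7 − 0.313 = 1.387, so M₂ = 3.56511 × 1.387 ≈ 4.9448 billion.
ΔM = M₂ − M₁ = 4.9448 − 6.6142 = -1.6694 billion.

-1.669 billion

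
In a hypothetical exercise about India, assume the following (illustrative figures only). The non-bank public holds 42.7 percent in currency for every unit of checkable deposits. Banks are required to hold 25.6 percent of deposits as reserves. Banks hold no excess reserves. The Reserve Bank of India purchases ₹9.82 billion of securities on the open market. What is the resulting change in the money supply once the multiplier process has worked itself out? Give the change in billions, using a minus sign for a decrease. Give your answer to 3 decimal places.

The money multiplier is m = (1 + c) / (rr + c) = (1 + 0.427) / (0.256 + 0.427) ≈ 2.08931.
The purchase adds 9.82 billion of base, so ΔM = m × ΔMB = 2.08931 × (+9.82) ≈ 20.517 billion.

₹20.517 billion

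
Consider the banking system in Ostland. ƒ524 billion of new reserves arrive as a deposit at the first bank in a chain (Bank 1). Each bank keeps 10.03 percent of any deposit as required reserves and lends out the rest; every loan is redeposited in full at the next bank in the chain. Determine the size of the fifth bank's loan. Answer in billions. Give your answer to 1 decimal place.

Each bank lends a fraction (1 − rr) = 0.8997 of the deposit it receives, so Bank 5 receives 524·0.8997^4 and lends 524·0.8997^5 ≈ 308.9014 billion.

ƒ308.9 billion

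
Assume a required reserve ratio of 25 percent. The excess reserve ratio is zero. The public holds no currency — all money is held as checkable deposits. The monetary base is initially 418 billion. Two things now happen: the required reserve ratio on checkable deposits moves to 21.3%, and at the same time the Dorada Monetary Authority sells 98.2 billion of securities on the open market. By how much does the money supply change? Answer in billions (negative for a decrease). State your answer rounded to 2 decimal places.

Before: m₁ = 1 / (0.25) = 4, MB₁ = 418, so M₁ = 4 × 418 = 1672 billion.
After: m₂ = 1 / (0.213) ≈ 4.694836, MB₂ = 418 − 98.2 = 319.8, so M₂ = 4.694836 × 319.8 ≈ 1501.4086 billion.
ΔM = M₂ − M₁ = 1501.4086 − 1672 = -170.5914 billion.

-170.59 billion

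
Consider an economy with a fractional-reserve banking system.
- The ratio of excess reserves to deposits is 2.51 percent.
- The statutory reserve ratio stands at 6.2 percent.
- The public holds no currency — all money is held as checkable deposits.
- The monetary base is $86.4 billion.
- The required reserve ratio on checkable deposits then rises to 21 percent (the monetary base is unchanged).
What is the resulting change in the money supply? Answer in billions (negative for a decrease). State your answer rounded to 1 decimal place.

Initially m₁ = 1 / (0.062 + 0.0251) ≈ 11.4811, so M₁ = 11.4811 × 86.4 ≈ 991.967 billion.
After the change m₂ = 1 / (0.21 + 0.0251) ≈ 4.2535, so M₂ = 4.2535 × 86.4 = 367.5024 billion.
ΔM = M₂ − M₁ = 367.5024 − 991.967 = -624.4646 billion.

-624.5 billion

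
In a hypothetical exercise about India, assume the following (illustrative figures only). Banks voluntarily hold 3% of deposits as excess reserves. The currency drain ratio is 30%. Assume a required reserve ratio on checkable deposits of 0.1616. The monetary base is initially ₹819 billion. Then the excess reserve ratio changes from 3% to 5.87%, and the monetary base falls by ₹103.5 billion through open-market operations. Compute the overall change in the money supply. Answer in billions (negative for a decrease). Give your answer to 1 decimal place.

-378.1 billion

Before: m₁ = (1 + 0.3) / (0.1616 + 0.03 + 0.3) ≈ 2.64443, MB₁ = 819, so M₁ = 2.64443 × 819 ≈ 2165.7882 billion.
After: m₂ = (1 + 0.3) / (0.1616 + 0.0587 + 0.3) ≈ 2.49856, MB₂ = 819 − 103.5 = 715.5, so M₂ = 2.49856 × 715.5 ≈ 1787.7197 billion.
ΔM = M₂ − M₁ = 1787.7197 − 2165.7882 = -378.0685 billion.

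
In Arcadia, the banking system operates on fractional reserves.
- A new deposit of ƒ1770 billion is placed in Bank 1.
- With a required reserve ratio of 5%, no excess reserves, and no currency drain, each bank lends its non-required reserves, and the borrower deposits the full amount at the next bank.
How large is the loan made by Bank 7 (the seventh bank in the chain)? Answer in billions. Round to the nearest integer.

Each bank lends a fraction (1 − rr) = 0.9500 of the deposit it receives, so Bank 7 receives 1770·0.9500^6 and lends 1770·0.9500^7 ≈ 1236.0570 billion.

ƒ1236 billion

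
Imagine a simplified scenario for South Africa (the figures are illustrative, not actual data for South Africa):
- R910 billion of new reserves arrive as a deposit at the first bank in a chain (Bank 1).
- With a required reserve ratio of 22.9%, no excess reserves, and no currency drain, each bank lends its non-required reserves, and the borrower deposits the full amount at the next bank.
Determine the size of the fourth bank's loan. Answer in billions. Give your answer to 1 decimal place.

R321.6 billion

Each bank lends a fraction (1 − rr) = 0.7710 of the deposit it receives, so Bank 4 receives 910·0.7710^3 and lends 910·0.7710^4 ≈ 321.5577 billion.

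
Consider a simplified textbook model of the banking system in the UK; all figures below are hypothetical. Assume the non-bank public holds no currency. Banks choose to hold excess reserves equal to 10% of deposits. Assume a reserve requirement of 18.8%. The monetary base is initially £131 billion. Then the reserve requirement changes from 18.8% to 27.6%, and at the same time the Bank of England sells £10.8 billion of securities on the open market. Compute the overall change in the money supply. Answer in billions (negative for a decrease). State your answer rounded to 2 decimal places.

Before: m₁ = 1 / (0.188 + 0.1) ≈ 3.472222, MB₁ = 131, so M₁ = 3.472222 × 131 ≈ 454.8611 billion.
After: m₂ = 1 / (0.276 + 0.1) ≈ 2.659574, MB₂ = 131 − 10.8 = 120.2, so M₂ = 2.659574 × 120.2 ≈ 319.6808 billion.
ΔM = M₂ − M₁ = 319.6808 − 454.8611 = -135.1803 billion.

-135.18 billion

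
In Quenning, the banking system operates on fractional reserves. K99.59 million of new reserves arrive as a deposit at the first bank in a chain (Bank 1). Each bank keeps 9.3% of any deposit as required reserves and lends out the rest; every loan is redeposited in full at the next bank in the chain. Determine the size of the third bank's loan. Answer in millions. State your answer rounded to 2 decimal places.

Each bank lends a fraction (1 − rr) = 0.9070 of the deposit it receives, so Bank 3 receives 99.59·0.9070^2 and lends 99.59·0.9070^3 ≈ 74.3083 million.

K74.31 million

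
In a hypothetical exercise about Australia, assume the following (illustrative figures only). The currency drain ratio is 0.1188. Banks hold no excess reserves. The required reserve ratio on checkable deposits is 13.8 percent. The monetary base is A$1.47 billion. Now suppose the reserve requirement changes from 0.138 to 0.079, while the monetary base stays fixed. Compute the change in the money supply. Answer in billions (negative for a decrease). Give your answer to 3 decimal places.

Initially m₁ = (1 + 0.1188) / (0.138 + 0.1188) ≈ 4.35670, so M₁ = 4.35670 × 1.47 ≈ 6.4043 billion.
After the change m₂ = (1 + 0.1188) / (0.079 + 0.1188) ≈ 5.65622, so M₂ = 5.65622 × 1.47 ≈ 8.3146 billion.
ΔM = M₂ − M₁ = 8.3146 − 6.4043 = 1.9103 billion.

A$1.910 billion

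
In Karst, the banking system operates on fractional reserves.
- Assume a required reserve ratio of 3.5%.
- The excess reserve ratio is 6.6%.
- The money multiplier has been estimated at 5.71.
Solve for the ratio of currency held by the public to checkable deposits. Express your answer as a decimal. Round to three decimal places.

Using m = 5.71. From m = (1 + c)/(c + rr + e), rearranging gives 1 + c = m·(c + rr + e), so c·(1 − m) = m·(rr + e) − 1.
Hence c = [m·(rr + e) − 1]/(1 − m) = [5.71 × (0.035 + 0.066) − 1] / (1 − 5.71) ≈ 0.089870.

0.090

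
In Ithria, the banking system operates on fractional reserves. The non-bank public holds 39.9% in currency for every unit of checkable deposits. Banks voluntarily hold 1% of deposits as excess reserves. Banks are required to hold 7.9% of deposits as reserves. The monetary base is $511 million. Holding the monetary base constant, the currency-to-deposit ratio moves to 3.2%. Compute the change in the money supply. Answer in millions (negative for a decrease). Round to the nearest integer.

$2893 million

Initially m₁ = (1 + 0.399) / (0.079 + 0.01 + 0.399) ≈ 2.8668, so M₁ = 2.8668 × 511 = 1464.9348 million.
After the change m₂ = (1 + 0.032) / (0.079 + 0.01 + 0.032) ≈ 8.5289, so M₂ = 8.5289 × 511 = 4358.2679 million.
ΔM = M₂ − M₁ = 4358.2679 − 1464.9348 = 2893.3331 million.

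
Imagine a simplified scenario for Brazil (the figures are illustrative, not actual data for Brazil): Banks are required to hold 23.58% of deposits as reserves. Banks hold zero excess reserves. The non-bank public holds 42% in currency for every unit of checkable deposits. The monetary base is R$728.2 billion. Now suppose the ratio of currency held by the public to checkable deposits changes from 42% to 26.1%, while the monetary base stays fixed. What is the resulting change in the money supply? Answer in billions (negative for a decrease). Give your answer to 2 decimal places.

Initially m₁ = (1 + 0.42) / (0.2358 + 0.42) ≈ 2.165294, so M₁ = 2.165294 × 728.2 ≈ 1576.7671 billion.
After the change m₂ = (1 + 0.261) / (0.2358 + 0.261) ≈ 2.538245, so M₂ = 2.538245 × 728.2 ≈ 1848.35 billion.
ΔM = M₂ − M₁ = 1848.35 − 1576.7671 = 271.5829 billion.

R$271.58 billion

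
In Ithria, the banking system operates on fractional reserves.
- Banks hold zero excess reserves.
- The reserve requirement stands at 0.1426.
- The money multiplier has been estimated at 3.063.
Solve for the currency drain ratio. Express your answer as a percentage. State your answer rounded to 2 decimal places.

27.30%

Using m = 3.063. From m = (1 + c)/(c + rr + e), rearranging gives 1 + c = m·(c + rr + e), so c·(1 − m) = m·(rr + e) − 1.
Hence c = [m·(rr + e) − 1]/(1 − m) = [3.063 × (0.1426 + 0) − 1] / (1 − 3.063) ≈ 0.273008.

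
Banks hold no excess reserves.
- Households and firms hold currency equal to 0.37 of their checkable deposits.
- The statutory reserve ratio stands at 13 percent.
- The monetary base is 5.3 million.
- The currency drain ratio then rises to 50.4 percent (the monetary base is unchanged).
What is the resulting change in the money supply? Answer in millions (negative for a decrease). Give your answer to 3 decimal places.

-1.949 million

Initially m₁ = (1 + 0.37) / (0.13 + 0.37) = 2.74, so M₁ = 2.74 × 5.3 = 14.522 million.
After the change m₂ = (1 + 0.504) / (0.13 + 0.504) ≈ 2.37224, so M₂ = 2.37224 × 5.3 ≈ 12.5729 million.
ΔM = M₂ − M₁ = 12.5729 − 14.522 = -1.9491 million.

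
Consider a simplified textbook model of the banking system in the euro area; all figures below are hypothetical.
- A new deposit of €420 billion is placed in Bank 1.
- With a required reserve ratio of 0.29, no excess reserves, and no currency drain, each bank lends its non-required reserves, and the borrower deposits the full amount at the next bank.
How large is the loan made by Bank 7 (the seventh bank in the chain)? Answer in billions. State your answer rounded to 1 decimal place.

Each bank lends a fraction (1 − rr) = 0.7100 of the deposit it receives, so Bank 7 receives 420·0.7100^6 and lends 420·0.7100^7 ≈ 38.1995 billion.

€38.2 billion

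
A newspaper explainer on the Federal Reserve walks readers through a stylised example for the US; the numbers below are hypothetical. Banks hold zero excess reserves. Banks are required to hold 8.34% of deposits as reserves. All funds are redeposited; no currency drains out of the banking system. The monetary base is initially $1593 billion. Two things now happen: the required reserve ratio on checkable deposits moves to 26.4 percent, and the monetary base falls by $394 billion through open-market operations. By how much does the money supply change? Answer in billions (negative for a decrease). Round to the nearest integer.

Before: m₁ = 1 / (0.0834) ≈ 11.99041, MB₁ = 1593, so M₁ = 11.99041 × 1593 ≈ 19100.7231 billion.
After: m₂ = 1 / (0.264) ≈ 3.78788, MB₂ = 1593 − 394 = 1199, so M₂ = 3.78788 × 1199 ≈ 4541.6681 billion.
ΔM = M₂ − M₁ = 4541.6681 − 19100.7231 = -14559.055 billion.

-14559 billion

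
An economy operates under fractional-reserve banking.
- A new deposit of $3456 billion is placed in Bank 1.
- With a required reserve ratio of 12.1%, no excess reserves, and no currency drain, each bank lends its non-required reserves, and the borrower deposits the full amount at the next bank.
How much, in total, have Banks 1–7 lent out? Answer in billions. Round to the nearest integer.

$14927 billion

Bank i lends (1 − rr)^i of the original deposit: Bank 1 lends 3456·0.8790 = 3037.8240, Bank 2 lends 3456·0.8790² ≈ 2670.2473, and so on.
Summing a geometric series: total = 3456·[0.8790·(1 − 0.8790^7) / (1 − 0.8790)] ≈ 14927.1182 billion.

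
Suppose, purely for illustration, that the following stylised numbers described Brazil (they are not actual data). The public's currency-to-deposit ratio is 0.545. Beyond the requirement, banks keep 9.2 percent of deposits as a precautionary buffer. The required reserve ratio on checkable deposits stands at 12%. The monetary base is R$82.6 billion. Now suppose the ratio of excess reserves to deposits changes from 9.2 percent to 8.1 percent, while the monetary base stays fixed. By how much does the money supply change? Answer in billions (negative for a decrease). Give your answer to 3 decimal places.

Initially m₁ = (1 + 0.545) / (0.12 + 0.092 + 0.545) ≈ 2.040951, so M₁ = 2.040951 × 82.6 ≈ 168.5826 billion.
After the change m₂ = (1 + 0.545) / (0.12 + 0.081 + 0.545) ≈ 2.071046, so M₂ = 2.071046 × 82.6 ≈ 171.0684 billion.
ΔM = M₂ − M₁ = 171.0684 − 168.5826 = 2.4858 billion.

R$2.486 billion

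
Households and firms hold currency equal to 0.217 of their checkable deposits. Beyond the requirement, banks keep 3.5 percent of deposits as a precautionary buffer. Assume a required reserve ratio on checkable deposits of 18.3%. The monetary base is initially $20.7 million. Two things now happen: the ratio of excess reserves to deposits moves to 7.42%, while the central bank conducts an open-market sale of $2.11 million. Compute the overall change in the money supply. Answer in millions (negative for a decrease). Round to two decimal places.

-10.20 million

Before: m₁ = (1 + 0.217) / (0.183 + 0.035 + 0.217) ≈ 2.79770, MB₁ = 20.7, so M₁ = 2.79770 × 20.7 ≈ 57.9124 million.
After: m₂ = (1 + 0.217) / (0.183 + 0.0742 + 0.217) ≈ 2.56643, MB₂ = 20.7 − 2.11 = 18.59, so M₂ = 2.56643 × 18.59 ≈ 47.7099 million.
ΔM = M₂ − M₁ = 47.7099 − 57.9124 = -10.2025 million.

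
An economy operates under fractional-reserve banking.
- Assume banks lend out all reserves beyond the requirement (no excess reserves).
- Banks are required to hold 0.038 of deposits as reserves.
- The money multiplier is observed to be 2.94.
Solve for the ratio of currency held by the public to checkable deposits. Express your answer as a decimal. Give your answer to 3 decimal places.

Using m = 2.94. From m = (1 + c)/(c + rr + e), rearranging gives 1 + c = m·(c + rr + e), so c·(1 − m) = m·(rr + e) − 1.
Hence c = [m·(rr + e) − 1]/(1 − m) = [2.94 × (0.038 + 0) − 1] / (1 − 2.94) ≈ 0.457876.

0.458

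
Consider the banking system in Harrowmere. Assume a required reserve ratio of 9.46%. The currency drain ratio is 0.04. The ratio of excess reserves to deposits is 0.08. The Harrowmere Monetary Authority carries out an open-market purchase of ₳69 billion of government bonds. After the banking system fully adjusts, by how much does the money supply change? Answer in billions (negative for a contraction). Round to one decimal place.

The money multiplier is m = (1 + c) / (rr + e + c) = (1 + 0.04) / (0.0946 + 0.08 + 0.04) ≈ 4.8462.
The purchase adds 69 billion of base, so ΔM = m × ΔMB = 4.8462 × (+69) = 334.3878 billion.

₳334.4 billion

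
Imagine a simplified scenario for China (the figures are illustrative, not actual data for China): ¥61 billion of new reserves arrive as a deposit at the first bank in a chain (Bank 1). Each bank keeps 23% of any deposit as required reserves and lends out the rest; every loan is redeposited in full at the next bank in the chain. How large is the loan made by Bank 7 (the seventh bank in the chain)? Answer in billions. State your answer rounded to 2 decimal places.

¥9.79 billion

Each bank lends a fraction (1 − rr) = 0.7700 of the deposit it receives, so Bank 7 receives 61·0.7700^6 and lends 61·0.7700^7 ≈ 9.7896 billion.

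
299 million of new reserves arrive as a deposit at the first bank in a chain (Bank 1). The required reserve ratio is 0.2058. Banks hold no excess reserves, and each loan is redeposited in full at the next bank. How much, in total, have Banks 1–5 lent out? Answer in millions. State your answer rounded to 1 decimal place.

Bank i lends (1 − rr)^i of the original deposit: Bank 1 lends 299·0.7942 = 237.4658, Bank 2 lends 299·0.7942² ≈ 188.5953, and so on.
Summing a geometric series: total = 299·[0.7942·(1 − 0.7942^5) / (1 − 0.7942)] ≈ 789.2766 million.

789.3 million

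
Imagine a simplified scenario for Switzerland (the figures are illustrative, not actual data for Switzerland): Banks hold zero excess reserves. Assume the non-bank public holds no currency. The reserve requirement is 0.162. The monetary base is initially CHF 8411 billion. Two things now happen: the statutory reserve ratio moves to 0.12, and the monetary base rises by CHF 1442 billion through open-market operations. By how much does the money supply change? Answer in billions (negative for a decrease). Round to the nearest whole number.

Before: m₁ = 1 / (0.162) ≈ 6.17284, MB₁ = 8411, so M₁ = 6.17284 × 8411 ≈ 51919.7572 billion.
After: m₂ = 1 / (0.12) ≈ 8.33333, MB₂ = 8411 + 1442 = 9853, so M₂ = 8.33333 × 9853 ≈ 82108.3005 billion.
ΔM = M₂ − M₁ = 82108.3005 − 51919.7572 = 30188.5433 billion.

CHF 30189 billion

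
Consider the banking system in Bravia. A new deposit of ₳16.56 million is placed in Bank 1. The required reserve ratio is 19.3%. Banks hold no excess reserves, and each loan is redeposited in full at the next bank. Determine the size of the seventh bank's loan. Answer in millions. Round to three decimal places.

₳3.691 million

Each bank lends a fraction (1 − rr) = 0.8070 of the deposit it receives, so Bank 7 receives 16.56·0.8070^6 and lends 16.56·0.8070^7 ≈ 3.6913 million.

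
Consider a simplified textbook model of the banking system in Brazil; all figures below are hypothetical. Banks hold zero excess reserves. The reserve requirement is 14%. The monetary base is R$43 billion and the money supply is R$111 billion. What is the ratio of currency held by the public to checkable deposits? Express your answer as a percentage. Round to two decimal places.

Using m = M/MB = 111/43 ≈ 2.581395. From m = (1 + c)/(c + rr + e), rearranging gives 1 + c = m·(c + rr + e), so c·(1 − m) = m·(rr + e) − 1.
Hence c = [m·(rr + e) − 1]/(1 − m) = [2.581395 × (0.14 + 0) − 1] / (1 − 2.581395) ≈ 0.403824.

40.38%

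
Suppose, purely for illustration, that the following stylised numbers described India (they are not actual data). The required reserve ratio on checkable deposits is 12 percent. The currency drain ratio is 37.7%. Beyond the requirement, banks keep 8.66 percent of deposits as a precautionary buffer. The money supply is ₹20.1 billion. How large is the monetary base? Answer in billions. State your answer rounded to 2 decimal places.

The money multiplier is m = (1 + c) / (rr + e + c) = (1 + 0.377) / (0.12 + 0.0866 + 0.377) ≈ 2.35949.
MB = M / m = 20.1 / 2.35949 ≈ 8.5188 billion.

₹8.52 billion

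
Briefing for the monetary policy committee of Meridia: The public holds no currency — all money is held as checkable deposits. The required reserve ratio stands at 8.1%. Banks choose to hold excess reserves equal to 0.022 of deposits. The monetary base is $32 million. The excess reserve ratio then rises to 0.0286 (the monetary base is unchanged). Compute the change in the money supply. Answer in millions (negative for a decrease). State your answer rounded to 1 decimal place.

Initially m₁ = 1 / (0.081 + 0.022) ≈ 9.7087, so M₁ = 9.7087 × 32 = 310.6784 million.
After the change m₂ = 1 / (0.081 + 0.0286) ≈ 9.1241, so M₂ = 9.1241 × 32 = 291.9712 million.
ΔM = M₂ − M₁ = 291.9712 − 310.6784 = -18.7072 million.

-18.7 million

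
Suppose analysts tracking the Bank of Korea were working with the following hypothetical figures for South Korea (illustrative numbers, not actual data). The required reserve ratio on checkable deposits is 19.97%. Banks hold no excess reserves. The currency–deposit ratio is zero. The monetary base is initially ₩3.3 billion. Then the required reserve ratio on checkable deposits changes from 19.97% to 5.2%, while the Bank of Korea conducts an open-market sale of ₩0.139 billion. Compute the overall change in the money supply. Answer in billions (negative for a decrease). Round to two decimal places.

Before: m₁ = 1 / (0.1997) ≈ 5.0075, MB₁ = 3.3, so M₁ = 5.0075 × 3.3 ≈ 16.5248 billion.
After: m₂ = 1 / (0.052) ≈ 19.2308, MB₂ = 3.3 − 0.139 = 3.161, so M₂ = 19.2308 × 3.161 ≈ 60.7886 billion.
ΔM = M₂ − M₁ = 60.7886 − 16.5248 = 44.2638 billion.

₩44.26 billion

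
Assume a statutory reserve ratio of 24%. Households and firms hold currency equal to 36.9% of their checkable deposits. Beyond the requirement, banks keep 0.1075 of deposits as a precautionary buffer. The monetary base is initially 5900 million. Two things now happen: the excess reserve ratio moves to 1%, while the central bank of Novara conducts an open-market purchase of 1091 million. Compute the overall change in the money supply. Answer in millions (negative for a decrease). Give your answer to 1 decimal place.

Before: m₁ = (1 + 0.369) / (0.24 + 0.1075 + 0.369) ≈ 1.910677, MB₁ = 5900, so M₁ = 1.910677 × 5900 = 11272.9943 million.
After: m₂ = (1 + 0.369) / (0.24 + 0.01 + 0.369) ≈ 2.211632, MB₂ = 5900 + 1091 = 6991, so M₂ = 2.211632 × 6991 ≈ 15461.5193 million.
ΔM = M₂ − M₁ = 15461.5193 − 11272.9943 = 4188.525 million.

4188.5 million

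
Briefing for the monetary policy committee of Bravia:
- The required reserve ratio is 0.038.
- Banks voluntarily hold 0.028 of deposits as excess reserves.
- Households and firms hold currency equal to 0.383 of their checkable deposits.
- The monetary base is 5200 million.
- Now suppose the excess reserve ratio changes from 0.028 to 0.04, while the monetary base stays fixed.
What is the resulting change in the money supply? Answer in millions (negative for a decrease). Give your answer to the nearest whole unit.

-417 million

Initially m₁ = (1 + 0.383) / (0.038 + 0.028 + 0.383) ≈ 3.08018, so M₁ = 3.08018 × 5200 = 16016.936 million.
After the change m₂ = (1 + 0.383) / (0.038 + 0.04 + 0.383) = 3, so M₂ = 3 × 5200 = 15600 million.
ΔM = M₂ − M₁ = 15600 − 16016.936 = -416.936 million.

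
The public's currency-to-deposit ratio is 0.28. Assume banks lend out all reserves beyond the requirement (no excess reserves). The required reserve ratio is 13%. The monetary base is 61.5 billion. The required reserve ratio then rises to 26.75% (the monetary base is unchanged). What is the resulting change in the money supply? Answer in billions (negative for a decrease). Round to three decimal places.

Initially m₁ = (1 + 0.28) / (0.13 + 0.28) ≈ 3.121951, so M₁ = 3.121951 × 61.5 ≈ 192 billion.
After the change m₂ = (1 + 0.28) / (0.2675 + 0.28) ≈ 2.337900, so M₂ = 2.337900 × 61.5 ≈ 143.7808 billion.
ΔM = M₂ − M₁ = 143.7808 − 192 = -48.2192 billion.

-48.219 billion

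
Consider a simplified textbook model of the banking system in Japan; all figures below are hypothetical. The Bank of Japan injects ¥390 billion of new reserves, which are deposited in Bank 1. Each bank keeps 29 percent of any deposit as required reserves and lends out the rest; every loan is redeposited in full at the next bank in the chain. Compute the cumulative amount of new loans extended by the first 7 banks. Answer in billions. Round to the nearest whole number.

Bank i lends (1 − rr)^i of the original deposit: Bank 1 lends 390·0.7100 = 276.9000, Bank 2 lends 390·0.7100² = 196.5990, and so on.
Summing a geometric series: total = 390·[0.7100·(1 − 0.7100^7) / (1 − 0.7100)] ≈ 867.9849 billion.

¥868 billion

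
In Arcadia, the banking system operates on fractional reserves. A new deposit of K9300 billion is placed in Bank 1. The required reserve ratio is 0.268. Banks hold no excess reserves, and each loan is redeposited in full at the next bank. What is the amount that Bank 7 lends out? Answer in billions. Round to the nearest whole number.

Each bank lends a fraction (1 − rr) = 0.7320 of the deposit it receives, so Bank 7 receives 9300·0.7320^6 and lends 9300·0.7320^7 ≈ 1047.2745 billion.

K1047 billion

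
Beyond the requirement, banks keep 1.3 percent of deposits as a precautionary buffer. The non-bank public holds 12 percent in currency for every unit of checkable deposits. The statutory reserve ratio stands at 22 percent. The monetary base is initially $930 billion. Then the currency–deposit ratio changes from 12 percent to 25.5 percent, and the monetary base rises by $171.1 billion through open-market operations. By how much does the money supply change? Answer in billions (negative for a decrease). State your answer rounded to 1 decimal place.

-119.0 billion

Before: m₁ = (1 + 0.12) / (0.22 + 0.013 + 0.12) ≈ 3.172805, MB₁ = 930, so M₁ = 3.172805 × 930 ≈ 2950.7087 billion.
After: m₂ = (1 + 0.255) / (0.22 + 0.013 + 0.255) ≈ 2.571721, MB₂ = 930 + 171.1 = 1101.1, so M₂ = 2.571721 × 1101.1 ≈ 2831.722 billion.
ΔM = M₂ − M₁ = 2831.722 − 2950.7087 = -118.9867 billion.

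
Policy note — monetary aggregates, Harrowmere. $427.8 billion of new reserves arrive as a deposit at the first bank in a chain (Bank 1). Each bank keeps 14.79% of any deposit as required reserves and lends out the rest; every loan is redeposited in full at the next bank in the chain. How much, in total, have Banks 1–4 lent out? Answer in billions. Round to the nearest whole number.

Bank i lends (1 − rr)^i of the original deposit: Bank 1 lends 427.8·0.8521 ≈ 364.5284, Bank 2 lends 427.8·0.8521² ≈ 310.6146, and so on.
Summing a geometric series: total = 427.8·[0.8521·(1 − 0.8521^4) / (1 − 0.8521)] ≈ 1165.3471 billion.

$1165 billion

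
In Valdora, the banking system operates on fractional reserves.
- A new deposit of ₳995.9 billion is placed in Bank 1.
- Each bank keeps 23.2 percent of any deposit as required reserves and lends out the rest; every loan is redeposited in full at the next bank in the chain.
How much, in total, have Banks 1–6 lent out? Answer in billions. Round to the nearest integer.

Bank i lends (1 − rr)^i of the original deposit: Bank 1 lends 995.9·0.7680 = 764.8512, Bank 2 lends 995.9·0.7680² ≈ 587.4057, and so on.
Summing a geometric series: total = 995.9·[0.7680·(1 − 0.7680^6) / (1 − 0.7680)] ≈ 2620.2903 billion.

₳2620 billion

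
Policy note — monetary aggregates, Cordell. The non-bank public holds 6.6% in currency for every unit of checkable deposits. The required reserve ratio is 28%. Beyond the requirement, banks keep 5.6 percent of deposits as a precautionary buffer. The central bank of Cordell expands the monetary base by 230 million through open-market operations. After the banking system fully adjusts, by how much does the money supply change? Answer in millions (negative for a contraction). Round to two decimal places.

The money multiplier is m = (1 + c) / (rr + e + c) = (1 + 0.066) / (0.28 + 0.056 + 0.066) ≈ 2.651741.
The purchase adds 230 million of base, so ΔM = m × ΔMB = 2.651741 × (+230) ≈ 609.9004 million.

609.90 million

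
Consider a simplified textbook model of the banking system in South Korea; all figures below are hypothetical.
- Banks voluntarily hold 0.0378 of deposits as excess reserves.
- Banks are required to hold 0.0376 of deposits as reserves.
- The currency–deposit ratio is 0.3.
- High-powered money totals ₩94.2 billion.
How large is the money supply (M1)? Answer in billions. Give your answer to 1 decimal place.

The money multiplier is m = (1 + c) / (rr + e + c) = (1 + 0.3) / (0.0376 + 0.0378 + 0.3) ≈ 3.4630.
So M = m × MB = 3.4630 × 94.2 = 326.2146 billion.

₩326.2 billion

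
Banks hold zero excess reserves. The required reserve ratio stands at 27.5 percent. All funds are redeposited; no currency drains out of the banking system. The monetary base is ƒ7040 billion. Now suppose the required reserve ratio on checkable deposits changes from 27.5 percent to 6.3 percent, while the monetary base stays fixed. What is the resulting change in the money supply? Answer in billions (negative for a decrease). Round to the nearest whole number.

Initially m₁ = 1 / (0.275) ≈ 3.63636, so M₁ = 3.63636 × 7040 = 25599.9744 billion.
After the change m₂ = 1 / (0.063) ≈ 15.87302, so M₂ = 15.87302 × 7040 = 111746.0608 billion.
ΔM = M₂ − M₁ = 111746.0608 − 25599.9744 = 86146.0864 billion.

ƒ86146 billion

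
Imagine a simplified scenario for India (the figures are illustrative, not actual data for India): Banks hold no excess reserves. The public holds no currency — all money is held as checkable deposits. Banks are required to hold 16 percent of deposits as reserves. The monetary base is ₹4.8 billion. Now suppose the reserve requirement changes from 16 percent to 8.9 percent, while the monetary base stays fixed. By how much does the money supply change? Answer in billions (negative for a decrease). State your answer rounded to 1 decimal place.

₹23.9 billion

Initially m₁ = 1 / (0.16) = 6.25, so M₁ = 6.25 × 4.8 = 30 billion.
After the change m₂ = 1 / (0.089) ≈ 11.2360, so M₂ = 11.2360 × 4.8 = 53.9328 billion.
ΔM = M₂ − M₁ = 53.9328 − 30 = 23.9328 billion.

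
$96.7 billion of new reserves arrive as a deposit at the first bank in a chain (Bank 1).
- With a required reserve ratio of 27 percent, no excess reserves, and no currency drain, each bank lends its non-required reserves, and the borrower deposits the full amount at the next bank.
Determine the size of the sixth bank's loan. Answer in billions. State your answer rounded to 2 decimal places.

Each bank lends a fraction (1 − rr) = 0.7300 of the deposit it receives, so Bank 6 receives 96.7·0.7300^5 and lends 96.7·0.7300^6 ≈ 14.6340 billion.

$14.63 billion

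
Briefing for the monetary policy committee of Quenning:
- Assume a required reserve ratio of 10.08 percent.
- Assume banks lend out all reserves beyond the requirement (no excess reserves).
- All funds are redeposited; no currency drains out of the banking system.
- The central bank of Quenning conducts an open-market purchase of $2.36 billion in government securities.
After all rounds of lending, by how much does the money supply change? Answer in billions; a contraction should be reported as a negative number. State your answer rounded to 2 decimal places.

$23.41 billion

The simple money multiplier is m = 1/rr = 1/0.1008 ≈ 9.9206.
An open-market purchase increases the monetary base by 2.36 billion, so ΔM = m × ΔMB = 9.9206 × 2.36 ≈ 23.4126 billion.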